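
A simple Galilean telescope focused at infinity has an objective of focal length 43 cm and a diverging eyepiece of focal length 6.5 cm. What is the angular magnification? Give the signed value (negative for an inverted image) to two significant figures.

6.6

M = -f_obj/f_eye = -43/(-6.5) = 6.615.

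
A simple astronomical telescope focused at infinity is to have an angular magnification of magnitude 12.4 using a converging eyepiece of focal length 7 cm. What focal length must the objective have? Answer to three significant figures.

|M| = f_obj/|f_eye|, so f_obj = |M| x |f_eye| = 12.4 x 7 = 86.800 cm.

86.8 cm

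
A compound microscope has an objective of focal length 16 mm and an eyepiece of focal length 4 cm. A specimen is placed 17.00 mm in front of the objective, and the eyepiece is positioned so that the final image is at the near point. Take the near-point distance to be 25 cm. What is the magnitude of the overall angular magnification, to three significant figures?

116

Convert to cm: f_obj = 16 mm = 1.6 cm; d_o = 17.00 mm = 1.70 cm.
Objective: 1/d_i = 1/f_obj - 1/d_o = 1/1.6 - 1/1.70 = 0.03676 cm^-1, so d_i = 27.200 cm.
m_obj = -d_i/d_o = -27.200/1.70 = -16.000.
Eyepiece angular magnification (image at near point): M_eye = 1 + D/f_e = 1 + 25/4 = 7.250.
Overall M = m_obj x M_eye = (-16.000)(7.250) = -116.00.
|M| = 116.00.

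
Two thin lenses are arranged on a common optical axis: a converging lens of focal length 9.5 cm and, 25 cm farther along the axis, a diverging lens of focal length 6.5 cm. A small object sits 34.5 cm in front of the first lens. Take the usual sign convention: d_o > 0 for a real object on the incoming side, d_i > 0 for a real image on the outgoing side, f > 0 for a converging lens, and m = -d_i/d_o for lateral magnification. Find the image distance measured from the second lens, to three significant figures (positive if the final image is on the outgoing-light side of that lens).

-4.20 cm

Applying the thin-lens equation to the first lens, 1/9.5 = 1/34.5 + 1/d_i1, which gives d_i1 = 13.110 cm.
That image sits 11.890 cm in front of the second lens, so d_o2 = 11.890 cm.
Applying the thin-lens equation again with f_2 = -6.5 cm and d_o2 = 11.890 cm gives d_i2 = -4.203 cm.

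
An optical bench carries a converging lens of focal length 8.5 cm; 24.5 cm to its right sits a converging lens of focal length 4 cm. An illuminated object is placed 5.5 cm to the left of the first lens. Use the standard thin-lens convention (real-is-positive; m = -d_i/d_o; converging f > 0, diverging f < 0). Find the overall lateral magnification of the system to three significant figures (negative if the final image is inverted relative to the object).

Applying the thin-lens equation to the first lens, 1/8.5 = 1/5.5 + 1/d_i1, which gives d_i1 = -15.583 cm.
Its lateral magnification is m_1 = -d_i1/d_o1 = -(-15.583)/5.5 = 2.8333.
The intermediate image is virtual, 15.583 cm to the left of lens 1, so d_o2 = L - d_i1 = 24.5 - (-15.583) = 40.083 cm.
Applying the thin-lens equation again with f_2 = 4 cm and d_o2 = 40.083 cm gives d_i2 = 4.443 cm.
m_2 = -(4.443)/(40.083) = -0.1109.
Overall magnification: m = m_1 m_2 = -0.3141.

-0.314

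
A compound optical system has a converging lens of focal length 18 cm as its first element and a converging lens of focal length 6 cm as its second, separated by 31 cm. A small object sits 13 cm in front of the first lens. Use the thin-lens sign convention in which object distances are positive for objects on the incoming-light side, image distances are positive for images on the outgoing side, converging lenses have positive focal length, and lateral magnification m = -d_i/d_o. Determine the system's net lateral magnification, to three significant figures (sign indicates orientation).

-0.301

Lens 1: 1/d_i1 = 1/f_1 - 1/d_o1 = 1/18 - 1/13 = -0.02137 cm^-1, so d_i1 = -46.800 cm.
m_1 = -(-46.800)/13 = 3.6000.
With d_i1 < 0 the first image is virtual and lies on the object side; the object distance for lens 2 is d_o2 = 31 - (-46.800) = 77.800 cm.
Lens 2: 1/d_i2 = 1/f_2 - 1/d_o2 = 1/6 - 1/(77.800) = 0.15381 cm^-1, so d_i2 = 6.501 cm.
m_2 = -(6.501)/(77.800) = -0.0836.
Overall magnification: m = m_1 m_2 = -0.3008.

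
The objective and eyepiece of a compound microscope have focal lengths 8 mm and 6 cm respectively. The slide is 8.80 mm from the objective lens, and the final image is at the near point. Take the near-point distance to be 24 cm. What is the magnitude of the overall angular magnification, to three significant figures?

Convert to cm: f_obj = 8 mm = 0.8 cm; d_o = 8.80 mm = 0.88 cm.
Objective: 1/d_i = 1/f_obj - 1/d_o = 1/0.8 - 1/0.88 = 0.11364 cm^-1, so d_i = 8.800 cm.
m_obj = -d_i/d_o = -8.800/0.88 = -10.000.
Eyepiece angular magnification (image at near point): M_eye = 1 + D/f_e = 1 + 24/6 = 5.000.
Overall M = m_obj x M_eye = (-10.000)(5.000) = -50.00.
|M| = 50.00.

50.0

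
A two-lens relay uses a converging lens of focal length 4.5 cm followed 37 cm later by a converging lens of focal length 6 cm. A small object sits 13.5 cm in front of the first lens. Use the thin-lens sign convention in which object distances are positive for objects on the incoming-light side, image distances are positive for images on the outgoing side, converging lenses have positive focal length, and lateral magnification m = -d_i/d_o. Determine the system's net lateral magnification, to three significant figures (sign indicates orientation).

First lens: d_i1 = 1/(1/4.5 - 1/13.5) = 6.750 cm.
m_1 = -(6.750)/13.5 = -0.5000.
The intermediate image is 6.750 cm to the right of lens 1, so d_o2 = L - d_i1 = 37 - 6.750 = 30.250 cm.
Second lens: d_i2 = 1/(1/6 - 1/(30.250)) = 7.485 cm.
m_2 = -(7.485)/(30.250) = -0.2474.
Overall magnification: m = m_1 m_2 = 0.1237.

0.124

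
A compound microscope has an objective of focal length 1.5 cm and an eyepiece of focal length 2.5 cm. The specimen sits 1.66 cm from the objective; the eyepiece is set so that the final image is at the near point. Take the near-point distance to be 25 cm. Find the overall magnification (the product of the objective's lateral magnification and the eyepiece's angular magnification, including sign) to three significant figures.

Objective: 1/d_i = 1/f_obj - 1/d_o = 1/1.5 - 1/1.66 = 0.06426 cm^-1, so d_i = 15.563 cm.
m_obj = -d_i/d_o = -15.563/1.66 = -9.375.
Eyepiece angular magnification (image at near point): M_eye = 1 + D/f_e = 1 + 25/2.5 = 11.000.
Overall M = m_obj x M_eye = (-9.375)(11.000) = -103.13.

-103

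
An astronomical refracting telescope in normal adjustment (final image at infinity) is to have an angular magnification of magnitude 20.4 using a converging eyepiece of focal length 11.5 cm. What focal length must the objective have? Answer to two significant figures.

230 cm

|M| = f_obj/|f_eye|, so f_obj = |M| x |f_eye| = 20.4 x 11.5 = 234.600 cm.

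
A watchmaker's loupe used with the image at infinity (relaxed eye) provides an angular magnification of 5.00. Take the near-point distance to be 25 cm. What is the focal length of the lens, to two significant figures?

5.0 cm

For the image at infinity, M = D/f.
f = D/M = 25/5.0 = 5.000 cm.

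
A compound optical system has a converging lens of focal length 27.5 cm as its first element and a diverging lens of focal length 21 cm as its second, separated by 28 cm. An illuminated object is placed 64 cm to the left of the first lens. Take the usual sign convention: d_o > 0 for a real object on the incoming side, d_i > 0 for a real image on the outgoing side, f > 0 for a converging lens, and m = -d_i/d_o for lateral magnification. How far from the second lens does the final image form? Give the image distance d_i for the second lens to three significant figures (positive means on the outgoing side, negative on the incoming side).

544 cm

First lens: d_i1 = 1/(1/27.5 - 1/64) = 48.219 cm.
Since 48.219 cm > 28 cm, the first image lies past the second lens and serves as a virtual object: d_o2 = L - d_i1 = -20.219 cm.
Second lens: d_i2 = 1/(1/(-21) - 1/(-20.219)) = 543.789 cm.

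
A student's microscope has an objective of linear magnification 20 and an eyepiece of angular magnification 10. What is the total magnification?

The overall magnification of a compound microscope is the product of the objective and eyepiece magnifications:
M = M_obj x M_eye = 20 x 10 = 200.

200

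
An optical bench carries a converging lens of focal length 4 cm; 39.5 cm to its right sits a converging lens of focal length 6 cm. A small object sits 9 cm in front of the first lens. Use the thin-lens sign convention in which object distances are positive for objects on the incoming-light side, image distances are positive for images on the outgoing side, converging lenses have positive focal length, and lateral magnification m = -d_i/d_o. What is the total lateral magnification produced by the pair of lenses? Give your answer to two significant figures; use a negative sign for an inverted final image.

0.18

First lens: d_i1 = 1/(1/4 - 1/9) = 7.200 cm.
m_1 = -(7.200)/9 = -0.8000.
That image sits 32.300 cm in front of the second lens, so d_o2 = 32.300 cm.
Second lens: d_i2 = 1/(1/6 - 1/(32.300)) = 7.369 cm.
m_2 = -(7.369)/(32.300) = -0.2281.
Overall magnification: m = m_1 m_2 = 0.1825.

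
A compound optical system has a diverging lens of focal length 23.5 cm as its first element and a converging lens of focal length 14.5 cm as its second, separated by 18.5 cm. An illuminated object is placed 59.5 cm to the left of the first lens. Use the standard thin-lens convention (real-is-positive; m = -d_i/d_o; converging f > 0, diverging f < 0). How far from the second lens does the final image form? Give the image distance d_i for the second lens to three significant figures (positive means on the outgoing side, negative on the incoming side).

24.6 cm

Applying the thin-lens equation to the first lens, 1/(-23.5) = 1/59.5 + 1/d_i1, which gives d_i1 = -16.846 cm.
With d_i1 < 0 the first image is virtual and lies on the object side; the object distance for lens 2 is d_o2 = 18.5 - (-16.846) = 35.346 cm.
Applying the thin-lens equation again with f_2 = 14.5 cm and d_o2 = 35.346 cm gives d_i2 = 24.586 cm.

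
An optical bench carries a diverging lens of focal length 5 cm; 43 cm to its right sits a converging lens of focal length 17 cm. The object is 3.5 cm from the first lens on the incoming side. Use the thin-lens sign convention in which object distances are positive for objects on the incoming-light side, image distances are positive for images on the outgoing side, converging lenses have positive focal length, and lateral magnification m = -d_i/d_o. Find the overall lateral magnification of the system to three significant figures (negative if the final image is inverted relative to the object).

First lens: d_i1 = 1/(1/(-5) - 1/3.5) = -2.059 cm.
m_1 = -(-2.059)/3.5 = 0.5882.
With d_i1 < 0 the first image is virtual and lies on the object side; the object distance for lens 2 is d_o2 = 43 - (-2.059) = 45.059 cm.
Second lens: d_i2 = 1/(1/17 - 1/(45.059)) = 27.300 cm.
m_2 = -(27.300)/(45.059) = -0.6059.
Overall magnification: m = m_1 m_2 = -0.3564.

-0.356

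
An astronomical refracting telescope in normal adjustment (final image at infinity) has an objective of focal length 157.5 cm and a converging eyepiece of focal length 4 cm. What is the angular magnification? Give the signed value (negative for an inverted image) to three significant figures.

-39.4

M = -f_obj/f_eye = -157.5/(4) = -39.375.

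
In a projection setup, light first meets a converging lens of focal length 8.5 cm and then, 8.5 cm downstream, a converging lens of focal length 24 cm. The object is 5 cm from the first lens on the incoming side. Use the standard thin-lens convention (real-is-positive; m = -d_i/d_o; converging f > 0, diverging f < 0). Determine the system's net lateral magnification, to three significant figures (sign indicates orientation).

17.4

First lens: d_i1 = 1/(1/8.5 - 1/5) = -12.143 cm.
m_1 = -(-12.143)/5 = 2.4286.
With d_i1 < 0 the first image is virtual and lies on the object side; the object distance for lens 2 is d_o2 = 8.5 - (-12.143) = 20.643 cm.
Second lens: d_i2 = 1/(1/24 - 1/(20.643)) = -147.574 cm.
m_2 = -(-147.574)/(20.643) = 7.1489.
The system's lateral magnification is m_1 m_2 = (2.4286)(7.1489) = 17.3617.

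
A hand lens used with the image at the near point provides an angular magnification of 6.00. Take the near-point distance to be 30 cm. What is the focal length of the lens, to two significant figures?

For the image at the near point, M = 1 + D/f.
f = D/(M - 1) = 30/(6.0 - 1) = 6.000 cm.

6.0 cm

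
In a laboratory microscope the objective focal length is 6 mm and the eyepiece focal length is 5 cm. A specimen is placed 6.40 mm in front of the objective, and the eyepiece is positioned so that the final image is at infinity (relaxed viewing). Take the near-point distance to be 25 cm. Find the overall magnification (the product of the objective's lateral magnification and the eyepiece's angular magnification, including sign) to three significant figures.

Convert to cm: f_obj = 6 mm = 0.6 cm; d_o = 6.40 mm = 0.64 cm.
Objective: 1/d_i = 1/f_obj - 1/d_o = 1/0.6 - 1/0.64 = 0.10417 cm^-1, so d_i = 9.600 cm.
m_obj = -d_i/d_o = -9.600/0.64 = -15.000.
Eyepiece angular magnification (image at infinity): M_eye = D/f_e = 25/5 = 5.000.
Overall M = m_obj x M_eye = (-15.000)(5.000) = -75.00.

-75.0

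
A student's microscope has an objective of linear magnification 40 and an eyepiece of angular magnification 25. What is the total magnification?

The overall magnification of a compound microscope is the product of the objective and eyepiece magnifications:
M = M_obj x M_eye = 40 x 25 = 1000.

1000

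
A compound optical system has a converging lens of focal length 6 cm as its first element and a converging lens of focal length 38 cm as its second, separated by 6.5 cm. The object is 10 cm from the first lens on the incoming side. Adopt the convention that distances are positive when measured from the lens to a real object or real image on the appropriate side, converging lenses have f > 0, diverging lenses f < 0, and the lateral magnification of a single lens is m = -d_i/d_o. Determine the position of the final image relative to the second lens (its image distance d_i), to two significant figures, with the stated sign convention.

6.9 cm

Lens 1: 1/d_i1 = 1/f_1 - 1/d_o1 = 1/6 - 1/10 = 0.06667 cm^-1, so d_i1 = 15.000 cm.
This image would form 15.000 cm past lens 1, i.e. 8.500 cm beyond lens 2, so it is a virtual object for lens 2: d_o2 = 6.5 - 15.000 = -8.500 cm.
Lens 2: 1/d_i2 = 1/f_2 - 1/d_o2 = 1/38 - 1/(-8.500) = 0.14396 cm^-1, so d_i2 = 6.946 cm.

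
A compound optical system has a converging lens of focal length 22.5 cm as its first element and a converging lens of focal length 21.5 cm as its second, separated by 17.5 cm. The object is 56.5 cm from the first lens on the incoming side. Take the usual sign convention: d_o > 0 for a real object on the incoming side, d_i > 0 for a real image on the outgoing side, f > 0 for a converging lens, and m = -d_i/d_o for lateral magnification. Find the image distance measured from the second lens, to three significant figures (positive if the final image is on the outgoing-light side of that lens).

10.3 cm

Applying the thin-lens equation to the first lens, 1/22.5 = 1/56.5 + 1/d_i1, which gives d_i1 = 37.390 cm.
Since 37.390 cm > 17.5 cm, the first image lies past the second lens and serves as a virtual object: d_o2 = L - d_i1 = -19.890 cm.
Applying the thin-lens equation again with f_2 = 21.5 cm and d_o2 = -19.890 cm gives d_i2 = 10.332 cm.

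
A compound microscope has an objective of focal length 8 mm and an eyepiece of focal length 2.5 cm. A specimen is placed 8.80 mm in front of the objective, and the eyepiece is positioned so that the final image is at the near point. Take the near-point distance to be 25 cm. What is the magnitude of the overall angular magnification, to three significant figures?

Convert to cm: f_obj = 8 mm = 0.8 cm; d_o = 8.80 mm = 0.88 cm.
Objective: 1/d_i = 1/f_obj - 1/d_o = 1/0.8 - 1/0.88 = 0.11364 cm^-1, so d_i = 8.800 cm.
m_obj = -d_i/d_o = -8.800/0.88 = -10.000.
Eyepiece angular magnification (image at near point): M_eye = 1 + D/f_e = 1 + 25/2.5 = 11.000.
Overall M = m_obj x M_eye = (-10.000)(11.000) = -110.00.
|M| = 110.00.

110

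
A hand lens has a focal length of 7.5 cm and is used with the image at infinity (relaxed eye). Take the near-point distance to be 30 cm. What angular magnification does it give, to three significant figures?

M = D/f = 30/7.5 = 4.000.

4.00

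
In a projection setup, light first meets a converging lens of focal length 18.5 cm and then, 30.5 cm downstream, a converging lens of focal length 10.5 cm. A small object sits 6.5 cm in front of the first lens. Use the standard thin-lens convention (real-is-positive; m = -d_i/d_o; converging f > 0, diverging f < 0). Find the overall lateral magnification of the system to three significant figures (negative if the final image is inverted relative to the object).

-0.539

Lens 1: 1/d_i1 = 1/f_1 - 1/d_o1 = 1/18.5 - 1/6.5 = -0.09979 cm^-1, so d_i1 = -10.021 cm.
m_1 = -(-10.021)/6.5 = 1.5417.
The intermediate image is virtual, 10.021 cm to the left of lens 1, so d_o2 = L - d_i1 = 30.5 - (-10.021) = 40.521 cm.
Lens 2: 1/d_i2 = 1/f_2 - 1/d_o2 = 1/10.5 - 1/(40.521) = 0.07056 cm^-1, so d_i2 = 14.172 cm.
m_2 = -(14.172)/(40.521) = -0.3498.
Overall magnification: m = m_1 m_2 = -0.5392.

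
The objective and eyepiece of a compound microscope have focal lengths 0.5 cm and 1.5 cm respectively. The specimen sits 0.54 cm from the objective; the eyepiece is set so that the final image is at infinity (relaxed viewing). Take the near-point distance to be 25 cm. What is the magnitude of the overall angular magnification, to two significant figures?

Objective: 1/d_i = 1/f_obj - 1/d_o = 1/0.5 - 1/0.54 = 0.14815 cm^-1, so d_i = 6.750 cm.
m_obj = -d_i/d_o = -6.750/0.54 = -12.500.
Eyepiece angular magnification (image at infinity): M_eye = D/f_e = 25/1.5 = 16.667.
Overall M = m_obj x M_eye = (-12.500)(16.667) = -208.33.
|M| = 208.33.

210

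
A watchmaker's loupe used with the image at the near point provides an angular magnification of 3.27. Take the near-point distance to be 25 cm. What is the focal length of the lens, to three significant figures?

11.0 cm

For the image at the near point, M = 1 + D/f.
f = D/(M - 1) = 25/(3.27 - 1) = 11.013 cm.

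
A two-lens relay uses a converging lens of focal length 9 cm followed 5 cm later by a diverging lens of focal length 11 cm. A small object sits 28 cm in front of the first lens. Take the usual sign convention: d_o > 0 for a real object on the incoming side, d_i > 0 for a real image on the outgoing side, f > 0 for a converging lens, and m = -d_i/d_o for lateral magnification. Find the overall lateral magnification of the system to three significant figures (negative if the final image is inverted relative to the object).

-1.90

Applying the thin-lens equation to the first lens, 1/9 = 1/28 + 1/d_i1, which gives d_i1 = 13.263 cm.
Its lateral magnification is m_1 = -d_i1/d_o1 = -(13.263)/28 = -0.4737.
This image would form 13.263 cm past lens 1, i.e. 8.263 cm beyond lens 2, so it is a virtual object for lens 2: d_o2 = 5 - 13.263 = -8.263 cm.
Applying the thin-lens equation again with f_2 = -11 cm and d_o2 = -8.263 cm gives d_i2 = 33.212 cm.
m_2 = -(33.212)/(-8.263) = 4.0192.
The system's lateral magnification is m_1 m_2 = (-0.4737)(4.0192) = -1.9038.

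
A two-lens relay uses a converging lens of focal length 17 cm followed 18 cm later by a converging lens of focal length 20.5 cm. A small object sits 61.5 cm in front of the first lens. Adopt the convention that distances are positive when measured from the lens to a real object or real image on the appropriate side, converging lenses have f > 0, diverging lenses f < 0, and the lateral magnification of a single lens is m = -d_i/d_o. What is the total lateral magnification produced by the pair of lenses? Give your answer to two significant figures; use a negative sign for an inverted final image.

First lens: d_i1 = 1/(1/17 - 1/61.5) = 23.494 cm.
m_1 = -(23.494)/61.5 = -0.3820.
Since 23.494 cm > 18 cm, the first image lies past the second lens and serves as a virtual object: d_o2 = L - d_i1 = -5.494 cm.
Second lens: d_i2 = 1/(1/20.5 - 1/(-5.494)) = 4.333 cm.
m_2 = -(4.333)/(-5.494) = 0.7886.
Overall magnification: m = m_1 m_2 = -0.3013.

-0.30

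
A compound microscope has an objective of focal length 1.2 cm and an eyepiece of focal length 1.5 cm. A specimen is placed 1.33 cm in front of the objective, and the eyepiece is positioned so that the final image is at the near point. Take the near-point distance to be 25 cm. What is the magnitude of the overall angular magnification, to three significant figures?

163

Objective: 1/d_i = 1/f_obj - 1/d_o = 1/1.2 - 1/1.33 = 0.08145 cm^-1, so d_i = 12.277 cm.
m_obj = -d_i/d_o = -12.277/1.33 = -9.231.
Eyepiece angular magnification (image at near point): M_eye = 1 + D/f_e = 1 + 25/1.5 = 17.667.
Overall M = m_obj x M_eye = (-9.231)(17.667) = -163.08.
|M| = 163.08.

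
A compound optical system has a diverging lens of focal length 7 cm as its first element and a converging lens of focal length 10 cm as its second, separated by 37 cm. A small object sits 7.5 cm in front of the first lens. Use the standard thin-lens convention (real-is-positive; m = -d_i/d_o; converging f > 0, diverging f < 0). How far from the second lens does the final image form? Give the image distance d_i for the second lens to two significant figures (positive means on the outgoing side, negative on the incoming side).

Applying the thin-lens equation to the first lens, 1/(-7) = 1/7.5 + 1/d_i1, which gives d_i1 = -3.621 cm.
With d_i1 < 0 the first image is virtual and lies on the object side; the object distance for lens 2 is d_o2 = 37 - (-3.621) = 40.621 cm.
Applying the thin-lens equation again with f_2 = 10 cm and d_o2 = 40.621 cm gives d_i2 = 13.266 cm.

13 cm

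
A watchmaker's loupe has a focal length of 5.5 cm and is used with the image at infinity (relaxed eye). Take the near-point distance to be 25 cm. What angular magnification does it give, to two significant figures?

4.5

M = D/f = 25/5.5 = 4.545.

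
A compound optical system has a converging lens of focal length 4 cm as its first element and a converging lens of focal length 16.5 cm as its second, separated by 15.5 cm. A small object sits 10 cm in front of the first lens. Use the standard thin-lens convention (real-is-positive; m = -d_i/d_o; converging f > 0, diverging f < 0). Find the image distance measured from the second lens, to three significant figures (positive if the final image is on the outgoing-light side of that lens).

First lens: d_i1 = 1/(1/4 - 1/10) = 6.667 cm.
The intermediate image is 6.667 cm to the right of lens 1, so d_o2 = L - d_i1 = 15.5 - 6.667 = 8.833 cm.
Second lens: d_i2 = 1/(1/16.5 - 1/(8.833)) = -19.011 cm.

-19.0 cm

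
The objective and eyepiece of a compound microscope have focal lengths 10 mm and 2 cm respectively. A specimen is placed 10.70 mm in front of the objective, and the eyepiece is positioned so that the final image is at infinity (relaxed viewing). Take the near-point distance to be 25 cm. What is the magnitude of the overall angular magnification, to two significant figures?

Convert to cm: f_obj = 10 mm = 1 cm; d_o = 10.70 mm = 1.07 cm.
Objective: 1/d_i = 1/f_obj - 1/d_o = 1/1 - 1/1.07 = 0.06542 cm^-1, so d_i = 15.286 cm.
m_obj = -d_i/d_o = -15.286/1.07 = -14.286.
Eyepiece angular magnification (image at infinity): M_eye = D/f_e = 25/2 = 12.500.
Overall M = m_obj x M_eye = (-14.286)(12.500) = -178.57.
|M| = 178.57.

180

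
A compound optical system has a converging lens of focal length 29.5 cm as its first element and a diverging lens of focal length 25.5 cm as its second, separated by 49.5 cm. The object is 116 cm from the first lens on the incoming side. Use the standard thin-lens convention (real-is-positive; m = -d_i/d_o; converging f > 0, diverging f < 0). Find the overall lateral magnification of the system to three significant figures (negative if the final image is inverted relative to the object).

Applying the thin-lens equation to the first lens, 1/29.5 = 1/116 + 1/d_i1, which gives d_i1 = 39.561 cm.
Its lateral magnification is m_1 = -d_i1/d_o1 = -(39.561)/116 = -0.3410.
The intermediate image is 39.561 cm to the right of lens 1, so d_o2 = L - d_i1 = 49.5 - 39.561 = 9.939 cm.
Applying the thin-lens equation again with f_2 = -25.5 cm and d_o2 = 9.939 cm gives d_i2 = -7.152 cm.
m_2 = -(-7.152)/(9.939) = 0.7195.
Total m = m_1 x m_2 = (-0.3410)(0.7195) = -0.2454.

-0.245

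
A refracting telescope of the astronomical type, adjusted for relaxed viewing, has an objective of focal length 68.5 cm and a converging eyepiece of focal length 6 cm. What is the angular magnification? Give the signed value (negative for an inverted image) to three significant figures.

-11.4

M = -f_obj/f_eye = -68.5/(6) = -11.417.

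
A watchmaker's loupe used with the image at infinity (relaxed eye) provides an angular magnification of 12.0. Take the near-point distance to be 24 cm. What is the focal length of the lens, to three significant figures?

For the image at infinity, M = D/f.
f = D/M = 24/12.0 = 2.000 cm.

2.00 cm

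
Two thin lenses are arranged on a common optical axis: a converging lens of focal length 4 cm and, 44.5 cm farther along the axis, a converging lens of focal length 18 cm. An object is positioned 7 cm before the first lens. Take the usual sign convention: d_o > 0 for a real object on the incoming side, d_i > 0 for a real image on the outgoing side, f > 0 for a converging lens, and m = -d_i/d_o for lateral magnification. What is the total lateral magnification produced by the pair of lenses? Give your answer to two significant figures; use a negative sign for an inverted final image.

Lens 1: 1/d_i1 = 1/f_1 - 1/d_o1 = 1/4 - 1/7 = 0.10714 cm^-1, so d_i1 = 9.333 cm.
m_1 = -(9.333)/7 = -1.3333.
The intermediate image is 9.333 cm to the right of lens 1, so d_o2 = L - d_i1 = 44.5 - 9.333 = 35.167 cm.
Lens 2: 1/d_i2 = 1/f_2 - 1/d_o2 = 1/18 - 1/(35.167) = 0.02712 cm^-1, so d_i2 = 36.874 cm.
m_2 = -(36.874)/(35.167) = -1.0485.
The system's lateral magnification is m_1 m_2 = (-1.3333)(-1.0485) = 1.3981.

1.4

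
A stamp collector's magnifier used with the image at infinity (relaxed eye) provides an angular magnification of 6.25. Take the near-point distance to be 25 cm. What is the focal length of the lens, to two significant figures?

4.0 cm

For the image at infinity, M = D/f.
f = D/M = 25/6.25 = 4.000 cm.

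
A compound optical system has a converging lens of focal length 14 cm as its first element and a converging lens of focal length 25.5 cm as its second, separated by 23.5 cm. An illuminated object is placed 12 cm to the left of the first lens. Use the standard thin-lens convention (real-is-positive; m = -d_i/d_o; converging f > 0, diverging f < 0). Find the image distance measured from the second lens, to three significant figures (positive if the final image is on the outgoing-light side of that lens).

Lens 1: 1/d_i1 = 1/f_1 - 1/d_o1 = 1/14 - 1/12 = -0.01190 cm^-1, so d_i1 = -84.000 cm.
With d_i1 < 0 the first image is virtual and lies on the object side; the object distance for lens 2 is d_o2 = 23.5 - (-84.000) = 107.500 cm.
Lens 2: 1/d_i2 = 1/f_2 - 1/d_o2 = 1/25.5 - 1/(107.500) = 0.02991 cm^-1, so d_i2 = 33.430 cm.

33.4 cm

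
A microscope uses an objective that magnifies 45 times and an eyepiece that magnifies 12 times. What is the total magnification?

540

The overall magnification of a compound microscope is the product of the objective and eyepiece magnifications:
M = M_obj x M_eye = 45 x 12 = 540.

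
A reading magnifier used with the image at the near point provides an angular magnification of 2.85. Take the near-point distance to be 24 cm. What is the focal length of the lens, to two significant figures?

For the image at the near point, M = 1 + D/f.
f = D/(M - 1) = 24/(2.85 - 1) = 12.973 cm.

13 cm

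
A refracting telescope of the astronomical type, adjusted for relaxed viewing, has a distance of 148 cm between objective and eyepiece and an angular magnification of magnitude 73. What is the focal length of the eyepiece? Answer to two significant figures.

In normal adjustment the tube length equals f_obj + f_eye and |M| = f_obj/f_eye.
So f_obj = 73 f_eye and 73 f_eye + f_eye = 148 cm, giving f_eye = 148/74 = 2.000 cm and f_obj = 146.000 cm.

2.0 cm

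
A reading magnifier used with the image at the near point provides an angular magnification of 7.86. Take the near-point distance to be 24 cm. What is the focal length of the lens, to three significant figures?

For the image at the near point, M = 1 + D/f.
f = D/(M - 1) = 24/(7.86 - 1) = 3.499 cm.

3.50 cm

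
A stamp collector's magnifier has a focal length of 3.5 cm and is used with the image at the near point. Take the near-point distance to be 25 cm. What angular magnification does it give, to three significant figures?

8.14

M = 1 + D/f = 1 + 25/3.5 = 8.143.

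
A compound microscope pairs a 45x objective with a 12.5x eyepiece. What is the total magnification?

The overall magnification of a compound microscope is the product of the objective and eyepiece magnifications:
M = M_obj x M_eye = 45 x 12.5 = 562.5.

562.5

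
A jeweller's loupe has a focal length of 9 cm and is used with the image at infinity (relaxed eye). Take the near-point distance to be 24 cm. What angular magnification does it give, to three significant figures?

M = D/f = 24/9 = 2.667.

2.67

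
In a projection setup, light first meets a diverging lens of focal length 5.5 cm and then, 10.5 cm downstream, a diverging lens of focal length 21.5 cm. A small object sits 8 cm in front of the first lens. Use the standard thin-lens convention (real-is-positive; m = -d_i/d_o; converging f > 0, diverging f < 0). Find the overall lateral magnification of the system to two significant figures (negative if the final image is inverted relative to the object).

Applying the thin-lens equation to the first lens, 1/(-5.5) = 1/8 + 1/d_i1, which gives d_i1 = -3.259 cm.
Its lateral magnification is m_1 = -d_i1/d_o1 = -(-3.259)/8 = 0.4074.
With d_i1 < 0 the first image is virtual and lies on the object side; the object distance for lens 2 is d_o2 = 10.5 - (-3.259) = 13.759 cm.
Applying the thin-lens equation again with f_2 = -21.5 cm and d_o2 = 13.759 cm gives d_i2 = -8.390 cm.
m_2 = -(-8.390)/(13.759) = 0.6098.
Total m = m_1 x m_2 = (0.4074)(0.6098) = 0.2484.

0.25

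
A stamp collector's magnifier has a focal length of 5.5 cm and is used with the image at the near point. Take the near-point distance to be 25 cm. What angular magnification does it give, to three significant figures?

5.55

M = 1 + D/f = 1 + 25/5.5 = 5.545.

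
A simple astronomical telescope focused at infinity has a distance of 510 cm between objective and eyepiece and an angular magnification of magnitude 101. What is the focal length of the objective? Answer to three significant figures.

In normal adjustment the tube length equals f_obj + f_eye and |M| = f_obj/f_eye.
So f_obj = 101 f_eye and 101 f_eye + f_eye = 510 cm, giving f_eye = 510/102 = 5.000 cm and f_obj = 505.000 cm.

505 cm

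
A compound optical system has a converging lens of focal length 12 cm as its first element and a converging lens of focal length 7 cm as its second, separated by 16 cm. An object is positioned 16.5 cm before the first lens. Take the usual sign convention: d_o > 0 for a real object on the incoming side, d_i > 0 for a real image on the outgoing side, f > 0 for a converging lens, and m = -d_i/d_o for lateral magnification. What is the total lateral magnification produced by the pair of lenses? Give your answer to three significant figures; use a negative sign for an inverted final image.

Applying the thin-lens equation to the first lens, 1/12 = 1/16.5 + 1/d_i1, which gives d_i1 = 44.000 cm.
Its lateral magnification is m_1 = -d_i1/d_o1 = -(44.000)/16.5 = -2.6667.
This image would form 44.000 cm past lens 1, i.e. 28.000 cm beyond lens 2, so it is a virtual object for lens 2: d_o2 = 16 - 44.000 = -28.000 cm.
Applying the thin-lens equation again with f_2 = 7 cm and d_o2 = -28.000 cm gives d_i2 = 5.600 cm.
m_2 = -(5.600)/(-28.000) = 0.2000.
The system's lateral magnification is m_1 m_2 = (-2.6667)(0.2000) = -0.5333.

-0.533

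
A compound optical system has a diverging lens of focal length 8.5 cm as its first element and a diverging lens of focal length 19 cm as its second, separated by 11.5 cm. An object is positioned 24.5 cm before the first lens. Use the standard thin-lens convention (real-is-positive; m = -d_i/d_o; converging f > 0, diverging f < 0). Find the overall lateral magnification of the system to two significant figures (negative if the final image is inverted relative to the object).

Applying the thin-lens equation to the first lens, 1/(-8.5) = 1/24.5 + 1/d_i1, which gives d_i1 = -6.311 cm.
Its lateral magnification is m_1 = -d_i1/d_o1 = -(-6.311)/24.5 = 0.2576.
With d_i1 < 0 the first image is virtual and lies on the object side; the object distance for lens 2 is d_o2 = 11.5 - (-6.311) = 17.811 cm.
Applying the thin-lens equation again with f_2 = -19 cm and d_o2 = 17.811 cm gives d_i2 = -9.193 cm.
m_2 = -(-9.193)/(17.811) = 0.5162.
The system's lateral magnification is m_1 m_2 = (0.2576)(0.5162) = 0.1329.

0.13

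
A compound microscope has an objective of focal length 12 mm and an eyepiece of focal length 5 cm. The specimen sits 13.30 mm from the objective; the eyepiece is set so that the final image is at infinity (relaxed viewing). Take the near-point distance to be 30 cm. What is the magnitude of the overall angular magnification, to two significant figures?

55

Convert to cm: f_obj = 12 mm = 1.2 cm; d_o = 13.30 mm = 1.33 cm.
Objective: 1/d_i = 1/f_obj - 1/d_o = 1/1.2 - 1/1.33 = 0.08145 cm^-1, so d_i = 12.277 cm.
m_obj = -d_i/d_o = -12.277/1.33 = -9.231.
Eyepiece angular magnification (image at infinity): M_eye = D/f_e = 30/5 = 6.000.
Overall M = m_obj x M_eye = (-9.231)(6.000) = -55.38.
|M| = 55.38.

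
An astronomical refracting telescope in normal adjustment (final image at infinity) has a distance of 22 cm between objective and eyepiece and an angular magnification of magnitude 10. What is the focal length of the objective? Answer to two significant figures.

In normal adjustment the tube length equals f_obj + f_eye and |M| = f_obj/f_eye.
So f_obj = 10 f_eye and 10 f_eye + f_eye = 22 cm, giving f_eye = 22/11 = 2.000 cm and f_obj = 20.000 cm.

20 cm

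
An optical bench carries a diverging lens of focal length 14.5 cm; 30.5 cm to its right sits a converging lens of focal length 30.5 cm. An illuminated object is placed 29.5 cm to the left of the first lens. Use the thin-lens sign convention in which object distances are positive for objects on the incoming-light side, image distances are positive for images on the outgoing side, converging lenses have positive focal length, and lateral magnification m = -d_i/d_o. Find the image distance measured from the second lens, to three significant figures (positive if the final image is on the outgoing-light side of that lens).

Lens 1: 1/d_i1 = 1/f_1 - 1/d_o1 = 1/(-14.5) - 1/29.5 = -0.10286 cm^-1, so d_i1 = -9.722 cm.
The intermediate image is virtual, 9.722 cm to the left of lens 1, so d_o2 = L - d_i1 = 30.5 - (-9.722) = 40.222 cm.
Lens 2: 1/d_i2 = 1/f_2 - 1/d_o2 = 1/30.5 - 1/(40.222) = 0.00792 cm^-1, so d_i2 = 126.189 cm.

126 cm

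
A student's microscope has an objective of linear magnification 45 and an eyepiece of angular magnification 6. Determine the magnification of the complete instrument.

The overall magnification of a compound microscope is the product of the objective and eyepiece magnifications:
M = M_obj x M_eye = 45 x 6 = 270.

270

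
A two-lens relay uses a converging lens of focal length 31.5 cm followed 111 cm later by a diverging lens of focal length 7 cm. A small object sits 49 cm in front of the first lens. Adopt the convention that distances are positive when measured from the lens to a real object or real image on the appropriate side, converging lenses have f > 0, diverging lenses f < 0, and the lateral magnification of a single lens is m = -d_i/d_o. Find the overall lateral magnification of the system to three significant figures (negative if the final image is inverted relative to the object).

Lens 1: 1/d_i1 = 1/f_1 - 1/d_o1 = 1/31.5 - 1/49 = 0.01134 cm^-1, so d_i1 = 88.200 cm.
m_1 = -(88.200)/49 = -1.8000.
Object distance for lens 2: d_o2 = 111 - 88.200 = 22.800 cm.
Lens 2: 1/d_i2 = 1/f_2 - 1/d_o2 = 1/(-7) - 1/(22.800) = -0.18672 cm^-1, so d_i2 = -5.356 cm.
m_2 = -(-5.356)/(22.800) = 0.2349.
Overall magnification: m = m_1 m_2 = -0.4228.

-0.423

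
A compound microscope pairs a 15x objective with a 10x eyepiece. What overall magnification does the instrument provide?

The overall magnification of a compound microscope is the product of the objective and eyepiece magnifications:
M = M_obj x M_eye = 15 x 10 = 150.

150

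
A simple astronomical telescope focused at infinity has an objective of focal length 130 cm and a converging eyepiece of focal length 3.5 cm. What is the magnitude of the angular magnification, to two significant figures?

37

|M| = f_obj/|f_eye| = 130/3.5 = 37.143.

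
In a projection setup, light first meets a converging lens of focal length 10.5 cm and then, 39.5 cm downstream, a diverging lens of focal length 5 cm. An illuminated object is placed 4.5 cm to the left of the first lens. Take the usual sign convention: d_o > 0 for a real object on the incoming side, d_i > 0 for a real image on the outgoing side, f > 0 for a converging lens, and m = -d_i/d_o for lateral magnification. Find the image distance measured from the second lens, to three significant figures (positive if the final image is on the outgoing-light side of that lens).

-4.52 cm

First lens: d_i1 = 1/(1/10.5 - 1/4.5) = -7.875 cm.
With d_i1 < 0 the first image is virtual and lies on the object side; the object distance for lens 2 is d_o2 = 39.5 - (-7.875) = 47.375 cm.
Second lens: d_i2 = 1/(1/(-5) - 1/(47.375)) = -4.523 cm.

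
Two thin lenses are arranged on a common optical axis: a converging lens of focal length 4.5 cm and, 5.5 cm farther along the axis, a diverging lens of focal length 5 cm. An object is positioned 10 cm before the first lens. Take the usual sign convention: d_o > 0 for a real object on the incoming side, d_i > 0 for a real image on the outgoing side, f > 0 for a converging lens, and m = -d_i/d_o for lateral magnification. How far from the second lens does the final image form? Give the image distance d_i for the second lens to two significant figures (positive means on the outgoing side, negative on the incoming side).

Lens 1: 1/d_i1 = 1/f_1 - 1/d_o1 = 1/4.5 - 1/10 = 0.12222 cm^-1, so d_i1 = 8.182 cm.
This image would form 8.182 cm past lens 1, i.e. 2.682 cm beyond lens 2, so it is a virtual object for lens 2: d_o2 = 5.5 - 8.182 = -2.682 cm.
Lens 2: 1/d_i2 = 1/f_2 - 1/d_o2 = 1/(-5) - 1/(-2.682) = 0.17288 cm^-1, so d_i2 = 5.784 cm.

5.8 cm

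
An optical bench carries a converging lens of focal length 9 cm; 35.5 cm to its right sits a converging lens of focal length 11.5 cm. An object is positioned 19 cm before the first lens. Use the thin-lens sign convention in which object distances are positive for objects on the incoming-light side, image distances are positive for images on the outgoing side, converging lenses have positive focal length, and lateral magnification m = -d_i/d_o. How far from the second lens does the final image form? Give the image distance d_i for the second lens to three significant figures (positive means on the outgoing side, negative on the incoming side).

30.7 cm

Applying the thin-lens equation to the first lens, 1/9 = 1/19 + 1/d_i1, which gives d_i1 = 17.100 cm.
That image sits 18.400 cm in front of the second lens, so d_o2 = 18.400 cm.
Applying the thin-lens equation again with f_2 = 11.5 cm and d_o2 = 18.400 cm gives d_i2 = 30.667 cm.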